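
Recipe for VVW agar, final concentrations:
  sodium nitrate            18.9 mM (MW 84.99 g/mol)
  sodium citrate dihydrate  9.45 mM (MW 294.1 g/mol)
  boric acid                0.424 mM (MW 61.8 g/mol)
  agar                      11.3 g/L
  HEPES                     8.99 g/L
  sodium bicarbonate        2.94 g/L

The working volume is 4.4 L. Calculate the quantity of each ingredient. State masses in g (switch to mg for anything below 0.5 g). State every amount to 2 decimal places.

Working volume: 4.4 L.
sodium nitrate: 18.9 mmol/L × 84.99 g/mol × 4.4 L ÷ 1000 = 7.07 g
sodium citrate dihydrate: 9.45 mmol/L × 294.1 g/mol × 4.4 L ÷ 1000 = 12.23 g
boric acid: 0.424 mmol/L × 61.8 mg/mmol × 4.4 L = 115.29 mg
agar: 11.3 g/L × 4.4 L = 49.72 g
HEPES: 8.99 g/L × 4.4 L = 39.56 g
sodium bicarbonate: 2.94 g/L × 4.4 L = 12.94 g

sodium nitrate 7.07 g; sodium citrate dihydrate 12.23 g; boric acid 115.29 mg; agar 49.72 g; HEPES 39.56 g; sodium bicarbonate 12.94 g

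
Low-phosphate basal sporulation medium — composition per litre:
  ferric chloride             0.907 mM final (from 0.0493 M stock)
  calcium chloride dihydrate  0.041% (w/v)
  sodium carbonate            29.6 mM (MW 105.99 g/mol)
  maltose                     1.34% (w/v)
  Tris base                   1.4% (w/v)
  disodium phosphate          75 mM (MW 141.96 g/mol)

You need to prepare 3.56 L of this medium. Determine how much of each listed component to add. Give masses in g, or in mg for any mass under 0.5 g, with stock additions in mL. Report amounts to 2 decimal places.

ferric chloride 65.50 mL; calcium chloride dihydrate 1.46 g; sodium carbonate 11.17 g; maltose 47.70 g; Tris base 49.84 g; disodium phosphate 37.90 g

Scale factor relative to 1 L: 3.56.
ferric chloride: dilute stock: 0.907 mM × 3560 mL ÷ 49.3 mM = 65.50 mL
calcium chloride dihydrate: 0.041% w/v = 0.41 g/L → 0.41 × 3.56 L = 1.46 g
sodium carbonate: 29.6 mmol/L × 105.99 g/mol × 3.56 L ÷ 1000 = 11.17 g
maltose: 1.34% w/v = 13.4 g/L → 13.4 × 3.56 L = 47.70 g
Tris base: 1.4 g per 100 mL × 3560 mL ÷ 100 = 49.84 g
disodium phosphate: 75 mmol/L × 141.96 g/mol × 3.56 L ÷ 1000 = 37.90 g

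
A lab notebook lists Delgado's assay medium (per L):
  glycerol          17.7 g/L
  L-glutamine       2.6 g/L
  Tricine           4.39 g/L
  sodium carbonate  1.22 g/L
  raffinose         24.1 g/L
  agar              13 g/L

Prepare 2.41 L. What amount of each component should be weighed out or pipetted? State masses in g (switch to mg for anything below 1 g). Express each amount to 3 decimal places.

glycerol 42.657 g; L-glutamine 6.266 g; Tricine 10.580 g; sodium carbonate 2.940 g; raffinose 58.081 g; agar 31.330 g

Scale factor relative to 1 L: 2.41.
glycerol: 17.7 g/L × 2.41 L = 42.657 g
L-glutamine: 2.6 g/L × 2.41 L = 6.266 g
Tricine: 4.39 g/L × 2.41 L = 10.580 g
sodium carbonate: 1.22 g/L × 2.41 L = 2.940 g
raffinose: 24.1 g/L × 2.41 L = 58.081 g
agar: 13 g/L × 2.41 L = 31.330 g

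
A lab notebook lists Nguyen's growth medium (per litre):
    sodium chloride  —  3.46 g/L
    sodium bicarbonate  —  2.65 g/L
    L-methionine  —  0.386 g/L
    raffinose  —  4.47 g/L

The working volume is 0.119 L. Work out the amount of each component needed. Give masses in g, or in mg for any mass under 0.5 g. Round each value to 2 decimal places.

sodium chloride 411.74 mg; sodium bicarbonate 315.35 mg; L-methionine 45.93 mg; raffinose 0.53 g

Working volume: 0.119 L.
sodium chloride: 3.46 g/L × 0.119 L = 0.41174 g = 411.74 mg
sodium bicarbonate: 2.65 g/L × 0.119 L = 0.31535 g = 315.35 mg
L-methionine: 0.386 g/L × 0.119 L = 0.045934 g = 45.93 mg
raffinose: 4.47 g/L × 0.119 L = 0.53 g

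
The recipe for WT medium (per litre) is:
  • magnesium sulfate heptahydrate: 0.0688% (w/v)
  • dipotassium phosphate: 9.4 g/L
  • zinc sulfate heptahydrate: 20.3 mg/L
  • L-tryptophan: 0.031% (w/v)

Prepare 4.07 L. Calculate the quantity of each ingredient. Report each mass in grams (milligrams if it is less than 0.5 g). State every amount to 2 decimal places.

Scale factor relative to 1 L: 4.07.
magnesium sulfate heptahydrate: 0.0688% w/v = 0.688 g/L → 0.688 × 4.07 L = 2.80 g
dipotassium phosphate: 9.4 g/L × 4.07 L = 38.26 g
zinc sulfate heptahydrate: 20.3 mg/L × 4.07 L = 82.62 mg
L-tryptophan: 0.031% w/v = 0.31 g/L → 0.31 × 4.07 L = 1.26 g

magnesium sulfate heptahydrate 2.80 g; dipotassium phosphate 38.26 g; zinc sulfate heptahydrate 82.62 mg; L-tryptophan 1.26 g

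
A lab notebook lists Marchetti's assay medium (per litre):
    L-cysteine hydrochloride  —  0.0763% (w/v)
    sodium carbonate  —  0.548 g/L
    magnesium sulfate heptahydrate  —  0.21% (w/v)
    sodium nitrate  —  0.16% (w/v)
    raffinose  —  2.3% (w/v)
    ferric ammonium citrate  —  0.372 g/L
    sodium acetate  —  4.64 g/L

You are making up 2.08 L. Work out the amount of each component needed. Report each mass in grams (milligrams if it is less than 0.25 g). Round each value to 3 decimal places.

L-cysteine hydrochloride 1.587 g; sodium carbonate 1.140 g; magnesium sulfate heptahydrate 4.368 g; sodium nitrate 3.328 g; raffinose 47.840 g; ferric ammonium citrate 0.774 g; sodium acetate 9.651 g

Working volume: 2.08 L.
L-cysteine hydrochloride: 0.0763% w/v = 0.763 g/L → 0.763 × 2.08 L = 1.587 g
sodium carbonate: 0.548 g/L × 2.08 L = 1.140 g
magnesium sulfate heptahydrate: 0.21 g per 100 mL × 2080 mL ÷ 100 = 4.368 g
sodium nitrate: 0.16% w/v = 1.6 g/L → 1.6 × 2.08 L = 3.328 g
raffinose: 2.3% w/v = 23 g/L → 23 × 2.08 L = 47.840 g
ferric ammonium citrate: 0.372 g/L × 2.08 L = 0.774 g
sodium acetate: 4.64 g/L × 2.08 L = 9.651 g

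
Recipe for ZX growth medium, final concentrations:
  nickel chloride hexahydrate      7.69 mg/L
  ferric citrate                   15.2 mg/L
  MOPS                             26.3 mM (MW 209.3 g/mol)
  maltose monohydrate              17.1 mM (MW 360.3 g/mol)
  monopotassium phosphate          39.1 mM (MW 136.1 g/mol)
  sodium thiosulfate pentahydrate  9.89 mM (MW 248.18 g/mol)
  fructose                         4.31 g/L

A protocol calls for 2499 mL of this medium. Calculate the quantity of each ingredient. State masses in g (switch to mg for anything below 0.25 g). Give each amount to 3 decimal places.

nickel chloride hexahydrate 19.217 mg; ferric citrate 37.985 mg; MOPS 13.756 g; maltose monohydrate 15.397 g; monopotassium phosphate 13.298 g; sodium thiosulfate pentahydrate 6.134 g; fructose 10.771 g

Scale factor relative to 1 L: 2.499.
nickel chloride hexahydrate: 7.69 mg/L × 2.499 L = 19.217 mg
ferric citrate: 15.2 mg/L × 2.499 L = 37.985 mg
MOPS: 26.3 mmol/L × 209.3 g/mol × 2.499 L ÷ 1000 = 13.756 g
maltose monohydrate: 17.1 mmol/L × 360.3 g/mol × 2.499 L ÷ 1000 = 15.397 g
monopotassium phosphate: 39.1 mmol/L × 136.1 g/mol × 2.499 L ÷ 1000 = 13.298 g
sodium thiosulfate pentahydrate: 9.89 mmol/L × 248.18 g/mol × 2.499 L ÷ 1000 = 6.134 g
fructose: 4.31 g/L × 2.499 L = 10.771 g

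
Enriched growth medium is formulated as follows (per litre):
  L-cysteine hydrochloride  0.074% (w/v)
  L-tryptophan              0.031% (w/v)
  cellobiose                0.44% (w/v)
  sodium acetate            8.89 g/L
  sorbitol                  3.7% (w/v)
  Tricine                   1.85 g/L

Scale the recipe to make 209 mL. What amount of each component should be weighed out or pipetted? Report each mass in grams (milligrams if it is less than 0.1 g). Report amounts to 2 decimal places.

L-cysteine hydrochloride 0.15 g; L-tryptophan 64.79 mg; cellobiose 0.92 g; sodium acetate 1.86 g; sorbitol 7.73 g; Tricine 0.39 g

Working volume: 209 mL = 0.209 L.
L-cysteine hydrochloride: 0.074% w/v = 0.74 g/L → 0.74 × 0.209 L = 0.15 g
L-tryptophan: 0.031 g per 100 mL × 209 mL ÷ 100 = 0.06479 g = 64.79 mg
cellobiose: 0.44% w/v = 4.4 g/L → 4.4 × 0.209 L = 0.92 g
sodium acetate: 8.89 g/L × 0.209 L = 1.86 g
sorbitol: 3.7 g per 100 mL × 209 mL ÷ 100 = 7.73 g
Tricine: 1.85 g/L × 0.209 L = 0.39 g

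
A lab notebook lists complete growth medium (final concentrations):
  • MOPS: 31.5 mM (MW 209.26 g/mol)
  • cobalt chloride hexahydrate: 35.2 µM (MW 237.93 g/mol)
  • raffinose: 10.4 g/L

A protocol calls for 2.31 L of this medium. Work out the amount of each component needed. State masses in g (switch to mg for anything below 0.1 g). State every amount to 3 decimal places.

MOPS 15.227 g; cobalt chloride hexahydrate 19.347 mg; raffinose 24.024 g

Scale factor relative to 1 L: 2.31.
MOPS: 31.5 mmol/L × 209.26 g/mol × 2.31 L ÷ 1000 = 15.227 g
cobalt chloride hexahydrate: 35.2 µmol/L × 237.93 g/mol × 2.31 L ÷ 1000 = 19.347 mg
raffinose: 10.4 g/L × 2.31 L = 24.024 g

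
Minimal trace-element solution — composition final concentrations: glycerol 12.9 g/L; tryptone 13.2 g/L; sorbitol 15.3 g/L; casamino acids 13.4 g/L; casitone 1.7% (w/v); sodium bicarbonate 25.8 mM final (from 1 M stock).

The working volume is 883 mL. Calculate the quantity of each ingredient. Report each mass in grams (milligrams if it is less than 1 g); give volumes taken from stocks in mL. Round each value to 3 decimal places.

Working volume: 883 mL = 0.883 L.
glycerol: 12.9 g/L × 0.883 L = 11.391 g
tryptone: 13.2 g/L × 0.883 L = 11.656 g
sorbitol: 15.3 g/L × 0.883 L = 13.510 g
casamino acids: 13.4 g/L × 0.883 L = 11.832 g
casitone: 1.7% w/v = 17 g/L → 17 × 0.883 L = 15.011 g
sodium bicarbonate: V = C2·V2/C1 = 25.8 mM × 883 mL ÷ 1000 mM = 22.781 mL

glycerol 11.391 g; tryptone 11.656 g; sorbitol 13.510 g; casamino acids 11.832 g; casitone 15.011 g; sodium bicarbonate 22.781 mL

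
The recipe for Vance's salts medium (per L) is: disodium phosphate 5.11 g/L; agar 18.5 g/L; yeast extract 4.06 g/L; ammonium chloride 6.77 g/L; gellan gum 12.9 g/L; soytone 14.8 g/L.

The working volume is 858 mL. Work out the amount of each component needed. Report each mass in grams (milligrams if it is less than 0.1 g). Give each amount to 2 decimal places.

disodium phosphate 4.38 g; agar 15.87 g; yeast extract 3.48 g; ammonium chloride 5.81 g; gellan gum 11.07 g; soytone 12.70 g

Scale factor relative to 1 L: 0.858.
disodium phosphate: 5.11 g/L × 0.858 L = 4.38 g
agar: 18.5 g/L × 0.858 L = 15.87 g
yeast extract: 4.06 g/L × 0.858 L = 3.48 g
ammonium chloride: 6.77 g/L × 0.858 L = 5.81 g
gellan gum: 12.9 g/L × 0.858 L = 11.07 g
soytone: 14.8 g/L × 0.858 L = 12.70 g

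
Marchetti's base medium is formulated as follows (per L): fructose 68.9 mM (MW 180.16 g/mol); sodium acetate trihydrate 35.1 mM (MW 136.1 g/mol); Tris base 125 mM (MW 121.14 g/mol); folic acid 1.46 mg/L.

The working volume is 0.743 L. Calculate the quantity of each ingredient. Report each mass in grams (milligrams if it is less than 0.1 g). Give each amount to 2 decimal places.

fructose 9.22 g; sodium acetate trihydrate 3.55 g; Tris base 11.25 g; folic acid 1.08 mg

Working volume: 0.743 L.
fructose: 68.9 mmol/L × 180.16 g/mol × 0.743 L ÷ 1000 = 9.22 g
sodium acetate trihydrate: 35.1 mmol/L × 136.1 g/mol × 0.743 L ÷ 1000 = 3.55 g
Tris base: 125 mmol/L × 121.14 g/mol × 0.743 L ÷ 1000 = 11.25 g
folic acid: 1.46 mg/L × 0.743 L = 1.08 mg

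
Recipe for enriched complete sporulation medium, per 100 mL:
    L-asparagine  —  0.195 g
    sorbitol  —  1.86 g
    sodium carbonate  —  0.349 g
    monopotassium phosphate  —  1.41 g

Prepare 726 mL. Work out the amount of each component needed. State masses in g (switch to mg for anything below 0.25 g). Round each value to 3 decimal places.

Scale factor = 726 mL / 100 mL = 7.26.
L-asparagine: 0.195 g × (726 mL / 100 mL) = 1.416 g
sorbitol: 1.86 g × (726 mL / 100 mL) = 13.504 g
sodium carbonate: 0.349 g × (726 mL / 100 mL) = 2.534 g
monopotassium phosphate: 1.41 g × (726 mL / 100 mL) = 10.237 g

L-asparagine 1.416 g; sorbitol 13.504 g; sodium carbonate 2.534 g; monopotassium phosphate 10.237 g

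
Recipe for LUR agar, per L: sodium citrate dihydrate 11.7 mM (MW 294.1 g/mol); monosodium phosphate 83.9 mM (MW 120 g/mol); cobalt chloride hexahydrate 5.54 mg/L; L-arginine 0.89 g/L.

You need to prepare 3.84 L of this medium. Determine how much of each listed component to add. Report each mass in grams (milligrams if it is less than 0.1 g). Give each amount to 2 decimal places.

sodium citrate dihydrate 13.21 g; monosodium phosphate 38.66 g; cobalt chloride hexahydrate 21.27 mg; L-arginine 3.42 g

Working volume: 3.84 L.
sodium citrate dihydrate: 11.7 mmol/L × 294.1 g/mol × 3.84 L ÷ 1000 = 13.21 g
monosodium phosphate: 83.9 mmol/L × 120 g/mol × 3.84 L ÷ 1000 = 38.66 g
cobalt chloride hexahydrate: 5.54 mg/L × 3.84 L = 21.27 mg
L-arginine: 0.89 g/L × 3.84 L = 3.42 g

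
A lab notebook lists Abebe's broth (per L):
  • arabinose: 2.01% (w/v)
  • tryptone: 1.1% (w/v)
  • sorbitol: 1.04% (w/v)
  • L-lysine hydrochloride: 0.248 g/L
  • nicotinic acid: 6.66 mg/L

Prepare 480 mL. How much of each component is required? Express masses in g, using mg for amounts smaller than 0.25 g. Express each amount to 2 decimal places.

Scale factor relative to 1 L: 0.48.
arabinose: 2.01% w/v = 20.1 g/L → 20.1 × 0.48 L = 9.65 g
tryptone: 1.1 g per 100 mL × 480 mL ÷ 100 = 5.28 g
sorbitol: 1.04 g per 100 mL × 480 mL ÷ 100 = 4.99 g
L-lysine hydrochloride: 0.248 g/L × 0.48 L = 0.11904 g = 119.04 mg
nicotinic acid: 6.66 mg/L × 0.48 L = 3.20 mg

arabinose 9.65 g; tryptone 5.28 g; sorbitol 4.99 g; L-lysine hydrochloride 119.04 mg; nicotinic acid 3.20 mg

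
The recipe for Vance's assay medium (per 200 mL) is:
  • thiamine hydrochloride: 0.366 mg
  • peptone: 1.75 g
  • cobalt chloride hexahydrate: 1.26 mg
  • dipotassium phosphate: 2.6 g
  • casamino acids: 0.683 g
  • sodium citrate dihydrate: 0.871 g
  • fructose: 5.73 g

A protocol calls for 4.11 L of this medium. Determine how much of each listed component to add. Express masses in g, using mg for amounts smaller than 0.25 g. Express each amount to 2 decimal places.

Ratio of target to recipe volume: 4110 / 200 = 20.55.
thiamine hydrochloride: 0.366 mg × (4110 mL / 200 mL) = 7.52 mg
peptone: 1.75 g × (4110 mL / 200 mL) = 35.96 g
cobalt chloride hexahydrate: 1.26 mg × (4110 mL / 200 mL) = 25.89 mg
dipotassium phosphate: 2.6 g × (4110 mL / 200 mL) = 53.43 g
casamino acids: 0.683 g × (4110 mL / 200 mL) = 14.04 g
sodium citrate dihydrate: 0.871 g × (4110 mL / 200 mL) = 17.90 g
fructose: 5.73 g × (4110 mL / 200 mL) = 117.75 g

thiamine hydrochloride 7.52 mg; peptone 35.96 g; cobalt chloride hexahydrate 25.89 mg; dipotassium phosphate 53.43 g; casamino acids 14.04 g; sodium citrate dihydrate 17.90 g; fructose 117.75 g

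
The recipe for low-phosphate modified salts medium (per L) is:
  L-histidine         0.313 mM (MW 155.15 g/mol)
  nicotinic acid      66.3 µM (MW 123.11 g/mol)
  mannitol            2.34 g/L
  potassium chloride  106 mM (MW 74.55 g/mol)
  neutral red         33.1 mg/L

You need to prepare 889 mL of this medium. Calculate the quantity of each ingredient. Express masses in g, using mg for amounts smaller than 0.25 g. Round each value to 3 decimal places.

L-histidine 43.172 mg; nicotinic acid 7.256 mg; mannitol 2.080 g; potassium chloride 7.025 g; neutral red 29.426 mg

Working volume: 889 mL = 0.889 L.
L-histidine: 0.313 mmol/L × 155.15 mg/mmol × 0.889 L = 43.172 mg
nicotinic acid: 66.3 µmol/L × 123.11 g/mol × 0.889 L ÷ 1000 = 7.256 mg
mannitol: 2.34 g/L × 0.889 L = 2.080 g
potassium chloride: 106 mmol/L × 74.55 g/mol × 0.889 L ÷ 1000 = 7.025 g
neutral red: 33.1 mg/L × 0.889 L = 29.426 mg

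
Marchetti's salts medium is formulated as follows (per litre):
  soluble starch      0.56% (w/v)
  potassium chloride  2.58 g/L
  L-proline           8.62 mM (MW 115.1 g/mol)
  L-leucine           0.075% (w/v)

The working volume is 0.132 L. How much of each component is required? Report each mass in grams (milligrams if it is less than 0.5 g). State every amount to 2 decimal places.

soluble starch 0.74 g; potassium chloride 340.56 mg; L-proline 130.97 mg; L-leucine 99.00 mg

Working volume: 0.132 L.
soluble starch: 0.56% w/v = 5.6 g/L → 5.6 × 0.132 L = 0.74 g
potassium chloride: 2.58 g/L × 0.132 L = 0.34056 g = 340.56 mg
L-proline: 8.62 mmol/L × 115.1 mg/mmol × 0.132 L = 130.97 mg
L-leucine: 0.075% w/v = 0.75 g/L → 0.75 × 0.132 L = 0.099 g = 99.00 mg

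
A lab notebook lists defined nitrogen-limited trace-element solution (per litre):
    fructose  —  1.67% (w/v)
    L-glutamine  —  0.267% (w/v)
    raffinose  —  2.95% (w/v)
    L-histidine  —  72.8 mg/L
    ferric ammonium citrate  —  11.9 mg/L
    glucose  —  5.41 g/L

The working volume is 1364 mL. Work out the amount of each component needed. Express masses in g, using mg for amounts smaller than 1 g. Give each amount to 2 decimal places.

Working volume: 1364 mL = 1.364 L.
fructose: 1.67% w/v = 16.7 g/L → 16.7 × 1.364 L = 22.78 g
L-glutamine: 0.267% w/v = 2.67 g/L → 2.67 × 1.364 L = 3.64 g
raffinose: 2.95 g per 100 mL × 1364 mL ÷ 100 = 40.24 g
L-histidine: 72.8 mg/L × 1.364 L = 99.30 mg
ferric ammonium citrate: 11.9 mg/L × 1.364 L = 16.23 mg
glucose: 5.41 g/L × 1.364 L = 7.38 g

fructose 22.78 g; L-glutamine 3.64 g; raffinose 40.24 g; L-histidine 99.30 mg; ferric ammonium citrate 16.23 mg; glucose 7.38 g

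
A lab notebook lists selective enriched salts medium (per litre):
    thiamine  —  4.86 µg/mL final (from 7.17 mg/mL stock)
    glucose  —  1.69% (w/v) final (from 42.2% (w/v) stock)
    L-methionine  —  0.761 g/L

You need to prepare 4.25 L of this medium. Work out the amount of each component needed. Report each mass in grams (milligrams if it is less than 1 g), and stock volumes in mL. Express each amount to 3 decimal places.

Working volume: 4.25 L.
thiamine: C1V1 = C2V2 → 4.86 µg/mL × 4250 mL ÷ 7170 µg/mL = 2.881 mL
glucose: dilute stock: 1.69% ÷ 42.2% × 4250 mL = 170.201 mL
L-methionine: 0.761 g/L × 4.25 L = 3.234 g

thiamine 2.881 mL; glucose 170.201 mL; L-methionine 3.234 g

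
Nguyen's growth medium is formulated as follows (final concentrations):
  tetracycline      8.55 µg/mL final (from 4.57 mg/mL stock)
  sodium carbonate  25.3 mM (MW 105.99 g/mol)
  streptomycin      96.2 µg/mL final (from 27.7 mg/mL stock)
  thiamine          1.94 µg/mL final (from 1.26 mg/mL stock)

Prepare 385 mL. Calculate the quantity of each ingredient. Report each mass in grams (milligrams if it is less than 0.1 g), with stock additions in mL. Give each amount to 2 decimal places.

tetracycline 0.72 mL; sodium carbonate 1.03 g; streptomycin 1.34 mL; thiamine 0.59 mL

Target volume = 385 mL = 0.385 L.
tetracycline: V = C2·V2/C1 = 8.55 µg/mL × 385 mL ÷ 4570 µg/mL = 0.72 mL
sodium carbonate: 25.3 mmol/L × 105.99 g/mol × 0.385 L ÷ 1000 = 1.03 g
streptomycin: C1V1 = C2V2 → 96.2 µg/mL × 385 mL ÷ 27700 µg/mL = 1.34 mL
thiamine: C1V1 = C2V2 → 1.94 µg/mL × 385 mL ÷ 1260 µg/mL = 0.59 mL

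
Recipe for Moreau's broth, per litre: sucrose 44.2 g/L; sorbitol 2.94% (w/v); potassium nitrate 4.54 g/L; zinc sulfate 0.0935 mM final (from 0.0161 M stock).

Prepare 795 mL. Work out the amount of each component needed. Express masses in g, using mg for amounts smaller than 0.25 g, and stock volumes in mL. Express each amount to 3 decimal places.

Working volume: 795 mL = 0.795 L.
sucrose: 44.2 g/L × 0.795 L = 35.139 g
sorbitol: 2.94 g per 100 mL × 795 mL ÷ 100 = 23.373 g
potassium nitrate: 4.54 g/L × 0.795 L = 3.609 g
zinc sulfate: dilute stock: 0.0935 mM × 795 mL ÷ 16.1 mM = 4.617 mL

sucrose 35.139 g; sorbitol 23.373 g; potassium nitrate 3.609 g; zinc sulfate 4.617 mL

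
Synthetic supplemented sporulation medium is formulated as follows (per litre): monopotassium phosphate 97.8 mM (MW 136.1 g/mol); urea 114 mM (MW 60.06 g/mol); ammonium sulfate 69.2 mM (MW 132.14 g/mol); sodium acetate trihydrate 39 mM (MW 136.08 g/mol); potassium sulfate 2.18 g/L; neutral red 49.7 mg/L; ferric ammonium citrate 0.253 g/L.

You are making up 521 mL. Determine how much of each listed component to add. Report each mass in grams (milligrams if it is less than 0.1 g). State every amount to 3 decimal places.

Target volume = 521 mL = 0.521 L.
monopotassium phosphate: 97.8 mmol/L × 136.1 g/mol × 0.521 L ÷ 1000 = 6.935 g
urea: 114 mmol/L × 60.06 g/mol × 0.521 L ÷ 1000 = 3.567 g
ammonium sulfate: 69.2 mmol/L × 132.14 g/mol × 0.521 L ÷ 1000 = 4.764 g
sodium acetate trihydrate: 39 mmol/L × 136.08 g/mol × 0.521 L ÷ 1000 = 2.765 g
potassium sulfate: 2.18 g/L × 0.521 L = 1.136 g
neutral red: 49.7 mg/L × 0.521 L = 25.894 mg
ferric ammonium citrate: 0.253 g/L × 0.521 L = 0.132 g

monopotassium phosphate 6.935 g; urea 3.567 g; ammonium sulfate 4.764 g; sodium acetate trihydrate 2.765 g; potassium sulfate 1.136 g; neutral red 25.894 mg; ferric ammonium citrate 0.132 g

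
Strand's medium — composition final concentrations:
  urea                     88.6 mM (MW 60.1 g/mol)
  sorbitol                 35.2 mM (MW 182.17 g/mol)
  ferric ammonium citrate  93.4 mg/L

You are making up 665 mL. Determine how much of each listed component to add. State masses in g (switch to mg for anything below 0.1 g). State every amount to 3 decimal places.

urea 3.541 g; sorbitol 4.264 g; ferric ammonium citrate 62.111 mg

Working volume: 665 mL = 0.665 L.
urea: 88.6 mmol/L × 60.1 g/mol × 0.665 L ÷ 1000 = 3.541 g
sorbitol: 35.2 mmol/L × 182.17 g/mol × 0.665 L ÷ 1000 = 4.264 g
ferric ammonium citrate: 93.4 mg/L × 0.665 L = 62.111 mg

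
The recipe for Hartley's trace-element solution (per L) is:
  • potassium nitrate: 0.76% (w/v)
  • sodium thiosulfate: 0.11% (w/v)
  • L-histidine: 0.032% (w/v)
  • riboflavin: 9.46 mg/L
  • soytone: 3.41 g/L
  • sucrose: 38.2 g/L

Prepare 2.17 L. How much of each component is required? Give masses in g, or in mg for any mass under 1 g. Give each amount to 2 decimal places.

potassium nitrate 16.49 g; sodium thiosulfate 2.39 g; L-histidine 694.40 mg; riboflavin 20.53 mg; soytone 7.40 g; sucrose 82.89 g

Working volume: 2.17 L.
potassium nitrate: 0.76 g per 100 mL × 2170 mL ÷ 100 = 16.49 g
sodium thiosulfate: 0.11 g per 100 mL × 2170 mL ÷ 100 = 2.39 g
L-histidine: 0.032% w/v = 0.32 g/L → 0.32 × 2.17 L = 0.6944 g = 694.40 mg
riboflavin: 9.46 mg/L × 2.17 L = 20.53 mg
soytone: 3.41 g/L × 2.17 L = 7.40 g
sucrose: 38.2 g/L × 2.17 L = 82.89 g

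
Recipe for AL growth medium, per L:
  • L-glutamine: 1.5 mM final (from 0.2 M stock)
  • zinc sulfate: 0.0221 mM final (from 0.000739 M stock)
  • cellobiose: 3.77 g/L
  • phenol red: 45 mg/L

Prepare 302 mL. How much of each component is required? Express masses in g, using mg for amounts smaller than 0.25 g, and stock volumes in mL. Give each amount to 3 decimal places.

L-glutamine 2.265 mL; zinc sulfate 9.031 mL; cellobiose 1.139 g; phenol red 13.590 mg

Target volume = 302 mL = 0.302 L.
L-glutamine: C1V1 = C2V2 → 1.5 mM × 302 mL ÷ 200 mM = 2.265 mL
zinc sulfate: C1V1 = C2V2 → 0.0221 mM × 302 mL ÷ 0.739 mM = 9.031 mL
cellobiose: 3.77 g/L × 0.302 L = 1.139 g
phenol red: 45 mg/L × 0.302 L = 13.590 mg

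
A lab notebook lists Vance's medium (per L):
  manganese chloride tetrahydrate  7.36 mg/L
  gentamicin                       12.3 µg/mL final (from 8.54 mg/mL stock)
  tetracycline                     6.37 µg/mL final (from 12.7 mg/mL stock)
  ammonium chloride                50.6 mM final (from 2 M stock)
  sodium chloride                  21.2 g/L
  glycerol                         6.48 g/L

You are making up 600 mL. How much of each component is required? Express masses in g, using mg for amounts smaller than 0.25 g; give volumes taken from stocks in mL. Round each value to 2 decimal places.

Scale factor relative to 1 L: 0.6.
manganese chloride tetrahydrate: 7.36 mg/L × 0.6 L = 4.42 mg
gentamicin: C1V1 = C2V2 → 12.3 µg/mL × 600 mL ÷ 8540 µg/mL = 0.86 mL
tetracycline: C1V1 = C2V2 → 6.37 µg/mL × 600 mL ÷ 12700 µg/mL = 0.30 mL
ammonium chloride: dilute stock: 50.6 mM × 600 mL ÷ 2000 mM = 15.18 mL
sodium chloride: 21.2 g/L × 0.6 L = 12.72 g
glycerol: 6.48 g/L × 0.6 L = 3.89 g

manganese chloride tetrahydrate 4.42 mg; gentamicin 0.86 mL; tetracycline 0.30 mL; ammonium chloride 15.18 mL; sodium chloride 12.72 g; glycerol 3.89 g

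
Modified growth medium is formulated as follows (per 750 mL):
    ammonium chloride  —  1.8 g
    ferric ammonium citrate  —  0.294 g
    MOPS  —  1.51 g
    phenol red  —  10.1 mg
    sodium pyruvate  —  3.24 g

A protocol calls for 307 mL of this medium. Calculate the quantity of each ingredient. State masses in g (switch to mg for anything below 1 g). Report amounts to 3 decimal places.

ammonium chloride 736.800 mg; ferric ammonium citrate 120.344 mg; MOPS 618.093 mg; phenol red 4.134 mg; sodium pyruvate 1.326 g

Scale factor = 307 mL / 750 mL = 0.409333.
ammonium chloride: 1.8 g × (307 mL / 750 mL) = 0.7368 g = 736.800 mg
ferric ammonium citrate: 0.294 g × (307 mL / 750 mL) = 0.120344 g = 120.344 mg
MOPS: 1.51 g × (307 mL / 750 mL) = 0.618093 g = 618.093 mg
phenol red: 10.1 mg × (307 mL / 750 mL) = 4.134 mg
sodium pyruvate: 3.24 g × (307 mL / 750 mL) = 1.326 g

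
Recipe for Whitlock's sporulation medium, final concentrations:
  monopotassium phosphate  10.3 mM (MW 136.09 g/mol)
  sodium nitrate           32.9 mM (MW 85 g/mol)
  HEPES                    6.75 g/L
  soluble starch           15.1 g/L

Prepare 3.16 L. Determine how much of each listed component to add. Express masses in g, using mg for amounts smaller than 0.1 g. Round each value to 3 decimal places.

Scale factor relative to 1 L: 3.16.
monopotassium phosphate: 10.3 mmol/L × 136.09 g/mol × 3.16 L ÷ 1000 = 4.429 g
sodium nitrate: 32.9 mmol/L × 85 g/mol × 3.16 L ÷ 1000 = 8.837 g
HEPES: 6.75 g/L × 3.16 L = 21.330 g
soluble starch: 15.1 g/L × 3.16 L = 47.716 g

monopotassium phosphate 4.429 g; sodium nitrate 8.837 g; HEPES 21.330 g; soluble starch 47.716 g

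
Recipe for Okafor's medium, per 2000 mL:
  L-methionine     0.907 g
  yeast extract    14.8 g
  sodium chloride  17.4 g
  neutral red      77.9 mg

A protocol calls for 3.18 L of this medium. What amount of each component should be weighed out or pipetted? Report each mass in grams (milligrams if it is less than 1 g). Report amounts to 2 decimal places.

Scale factor = 3180 mL / 2000 mL = 1.59.
L-methionine: 0.907 g × (3180 mL / 2000 mL) = 1.44 g
yeast extract: 14.8 g × (3180 mL / 2000 mL) = 23.53 g
sodium chloride: 17.4 g × (3180 mL / 2000 mL) = 27.67 g
neutral red: 77.9 mg × (3180 mL / 2000 mL) = 123.86 mg

L-methionine 1.44 g; yeast extract 23.53 g; sodium chloride 27.67 g; neutral red 123.86 mg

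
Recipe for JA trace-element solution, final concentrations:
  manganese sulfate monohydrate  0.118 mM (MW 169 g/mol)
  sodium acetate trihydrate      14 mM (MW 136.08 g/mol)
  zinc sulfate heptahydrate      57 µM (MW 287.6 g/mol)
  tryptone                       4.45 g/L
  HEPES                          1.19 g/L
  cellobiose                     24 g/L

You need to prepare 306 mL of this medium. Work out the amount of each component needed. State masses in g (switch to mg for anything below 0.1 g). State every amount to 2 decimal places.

Target volume = 306 mL = 0.306 L.
manganese sulfate monohydrate: 0.118 mmol/L × 169 mg/mmol × 0.306 L = 6.10 mg
sodium acetate trihydrate: 14 mmol/L × 136.08 g/mol × 0.306 L ÷ 1000 = 0.58 g
zinc sulfate heptahydrate: 57 µmol/L × 287.6 g/mol × 0.306 L ÷ 1000 = 5.02 mg
tryptone: 4.45 g/L × 0.306 L = 1.36 g
HEPES: 1.19 g/L × 0.306 L = 0.36 g
cellobiose: 24 g/L × 0.306 L = 7.34 g

manganese sulfate monohydrate 6.10 mg; sodium acetate trihydrate 0.58 g; zinc sulfate heptahydrate 5.02 mg; tryptone 1.36 g; HEPES 0.36 g; cellobiose 7.34 g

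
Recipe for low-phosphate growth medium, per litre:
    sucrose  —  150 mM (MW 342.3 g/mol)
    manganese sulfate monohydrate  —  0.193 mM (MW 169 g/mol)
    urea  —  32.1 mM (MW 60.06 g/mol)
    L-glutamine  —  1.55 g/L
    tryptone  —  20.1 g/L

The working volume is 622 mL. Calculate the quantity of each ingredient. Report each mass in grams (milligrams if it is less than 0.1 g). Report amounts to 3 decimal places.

Scale factor relative to 1 L: 0.622.
sucrose: 150 mmol/L × 342.3 g/mol × 0.622 L ÷ 1000 = 31.937 g
manganese sulfate monohydrate: 0.193 mmol/L × 169 mg/mmol × 0.622 L = 20.288 mg
urea: 32.1 mmol/L × 60.06 g/mol × 0.622 L ÷ 1000 = 1.199 g
L-glutamine: 1.55 g/L × 0.622 L = 0.964 g
tryptone: 20.1 g/L × 0.622 L = 12.502 g

sucrose 31.937 g; manganese sulfate monohydrate 20.288 mg; urea 1.199 g; L-glutamine 0.964 g; tryptone 12.502 g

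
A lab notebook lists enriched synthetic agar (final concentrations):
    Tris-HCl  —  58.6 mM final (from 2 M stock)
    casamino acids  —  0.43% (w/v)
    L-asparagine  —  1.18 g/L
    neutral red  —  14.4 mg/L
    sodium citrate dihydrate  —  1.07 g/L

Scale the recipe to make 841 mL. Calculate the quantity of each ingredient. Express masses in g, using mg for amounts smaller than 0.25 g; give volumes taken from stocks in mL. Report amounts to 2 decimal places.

Tris-HCl 24.64 mL; casamino acids 3.62 g; L-asparagine 0.99 g; neutral red 12.11 mg; sodium citrate dihydrate 0.90 g

Scale factor relative to 1 L: 0.841.
Tris-HCl: dilute stock: 58.6 mM × 841 mL ÷ 2000 mM = 24.64 mL
casamino acids: 0.43 g per 100 mL × 841 mL ÷ 100 = 3.62 g
L-asparagine: 1.18 g/L × 0.841 L = 0.99 g
neutral red: 14.4 mg/L × 0.841 L = 12.11 mg
sodium citrate dihydrate: 1.07 g/L × 0.841 L = 0.90 g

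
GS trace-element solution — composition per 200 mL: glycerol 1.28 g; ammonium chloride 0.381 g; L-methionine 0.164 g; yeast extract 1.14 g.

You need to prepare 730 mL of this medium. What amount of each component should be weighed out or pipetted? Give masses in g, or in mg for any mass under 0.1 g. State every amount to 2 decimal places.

Ratio of target to recipe volume: 730 / 200 = 3.65.
glycerol: 1.28 g × (730 mL / 200 mL) = 4.67 g
ammonium chloride: 0.381 g × (730 mL / 200 mL) = 1.39 g
L-methionine: 0.164 g × (730 mL / 200 mL) = 0.60 g
yeast extract: 1.14 g × (730 mL / 200 mL) = 4.16 g

glycerol 4.67 g; ammonium chloride 1.39 g; L-methionine 0.60 g; yeast extract 4.16 g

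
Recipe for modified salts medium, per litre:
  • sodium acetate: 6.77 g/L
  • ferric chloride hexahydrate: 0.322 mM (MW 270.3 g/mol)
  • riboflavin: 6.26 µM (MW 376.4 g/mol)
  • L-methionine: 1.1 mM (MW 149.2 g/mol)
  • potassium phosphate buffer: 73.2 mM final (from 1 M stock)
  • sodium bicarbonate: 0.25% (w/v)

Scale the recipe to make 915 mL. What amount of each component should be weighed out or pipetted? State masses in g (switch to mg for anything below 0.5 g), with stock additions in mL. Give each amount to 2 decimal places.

Scale factor relative to 1 L: 0.915.
sodium acetate: 6.77 g/L × 0.915 L = 6.19 g
ferric chloride hexahydrate: 0.322 mmol/L × 270.3 mg/mmol × 0.915 L = 79.64 mg
riboflavin: 6.26 µmol/L × 376.4 g/mol × 0.915 L ÷ 1000 = 2.16 mg
L-methionine: 1.1 mmol/L × 149.2 mg/mmol × 0.915 L = 150.17 mg
potassium phosphate buffer: dilute stock: 73.2 mM × 915 mL ÷ 1000 mM = 66.98 mL
sodium bicarbonate: 0.25 g per 100 mL × 915 mL ÷ 100 = 2.29 g

sodium acetate 6.19 g; ferric chloride hexahydrate 79.64 mg; riboflavin 2.16 mg; L-methionine 150.17 mg; potassium phosphate buffer 66.98 mL; sodium bicarbonate 2.29 g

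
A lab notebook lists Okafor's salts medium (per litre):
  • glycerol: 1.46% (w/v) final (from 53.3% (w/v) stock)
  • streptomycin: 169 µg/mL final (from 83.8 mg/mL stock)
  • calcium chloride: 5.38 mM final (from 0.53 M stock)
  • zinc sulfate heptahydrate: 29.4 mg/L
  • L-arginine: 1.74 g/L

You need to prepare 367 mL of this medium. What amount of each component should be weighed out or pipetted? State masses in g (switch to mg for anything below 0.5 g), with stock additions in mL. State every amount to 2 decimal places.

glycerol 10.05 mL; streptomycin 0.74 mL; calcium chloride 3.73 mL; zinc sulfate heptahydrate 10.79 mg; L-arginine 0.64 g

Working volume: 367 mL = 0.367 L.
glycerol: dilute stock: 1.46% ÷ 53.3% × 367 mL = 10.05 mL
streptomycin: dilute stock: 169 µg/mL × 367 mL ÷ 83800 µg/mL = 0.74 mL
calcium chloride: V = C2·V2/C1 = 5.38 mM × 367 mL ÷ 530 mM = 3.73 mL
zinc sulfate heptahydrate: 29.4 mg/L × 0.367 L = 10.79 mg
L-arginine: 1.74 g/L × 0.367 L = 0.64 g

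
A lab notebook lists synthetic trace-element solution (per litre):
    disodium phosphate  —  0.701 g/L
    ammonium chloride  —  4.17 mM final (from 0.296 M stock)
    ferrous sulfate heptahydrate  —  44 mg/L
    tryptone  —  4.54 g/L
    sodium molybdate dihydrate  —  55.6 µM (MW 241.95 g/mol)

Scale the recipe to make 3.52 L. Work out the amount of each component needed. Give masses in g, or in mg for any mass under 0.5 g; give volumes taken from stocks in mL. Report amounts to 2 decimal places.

Scale factor relative to 1 L: 3.52.
disodium phosphate: 0.701 g/L × 3.52 L = 2.47 g
ammonium chloride: V = C2·V2/C1 = 4.17 mM × 3520 mL ÷ 296 mM = 49.59 mL
ferrous sulfate heptahydrate: 44 mg/L × 3.52 L = 154.88 mg
tryptone: 4.54 g/L × 3.52 L = 15.98 g
sodium molybdate dihydrate: 55.6 µmol/L × 241.95 g/mol × 3.52 L ÷ 1000 = 47.35 mg

disodium phosphate 2.47 g; ammonium chloride 49.59 mL; ferrous sulfate heptahydrate 154.88 mg; tryptone 15.98 g; sodium molybdate dihydrate 47.35 mg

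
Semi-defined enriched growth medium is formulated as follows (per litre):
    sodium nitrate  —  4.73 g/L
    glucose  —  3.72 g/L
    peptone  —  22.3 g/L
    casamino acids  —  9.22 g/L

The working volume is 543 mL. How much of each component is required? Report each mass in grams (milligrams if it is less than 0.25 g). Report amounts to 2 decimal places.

Target volume = 543 mL = 0.543 L.
sodium nitrate: 4.73 g/L × 0.543 L = 2.57 g
glucose: 3.72 g/L × 0.543 L = 2.02 g
peptone: 22.3 g/L × 0.543 L = 12.11 g
casamino acids: 9.22 g/L × 0.543 L = 5.01 g

sodium nitrate 2.57 g; glucose 2.02 g; peptone 12.11 g; casamino acids 5.01 g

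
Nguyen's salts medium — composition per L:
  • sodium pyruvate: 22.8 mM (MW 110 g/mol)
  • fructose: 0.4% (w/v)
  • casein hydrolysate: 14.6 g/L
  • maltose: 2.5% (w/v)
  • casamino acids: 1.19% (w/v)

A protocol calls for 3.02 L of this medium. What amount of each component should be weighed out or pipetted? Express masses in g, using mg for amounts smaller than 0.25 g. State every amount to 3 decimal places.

Working volume: 3.02 L.
sodium pyruvate: 22.8 mmol/L × 110 g/mol × 3.02 L ÷ 1000 = 7.574 g
fructose: 0.4% w/v = 4 g/L → 4 × 3.02 L = 12.080 g
casein hydrolysate: 14.6 g/L × 3.02 L = 44.092 g
maltose: 2.5 g per 100 mL × 3020 mL ÷ 100 = 75.500 g
casamino acids: 1.19% w/v = 11.9 g/L → 11.9 × 3.02 L = 35.938 g

sodium pyruvate 7.574 g; fructose 12.080 g; casein hydrolysate 44.092 g; maltose 75.500 g; casamino acids 35.938 g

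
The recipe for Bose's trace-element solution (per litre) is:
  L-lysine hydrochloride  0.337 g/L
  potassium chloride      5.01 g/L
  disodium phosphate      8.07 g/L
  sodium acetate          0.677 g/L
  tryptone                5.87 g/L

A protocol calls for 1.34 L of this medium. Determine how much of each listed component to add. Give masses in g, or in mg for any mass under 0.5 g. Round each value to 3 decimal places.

L-lysine hydrochloride 451.580 mg; potassium chloride 6.713 g; disodium phosphate 10.814 g; sodium acetate 0.907 g; tryptone 7.866 g

Scale factor relative to 1 L: 1.34.
L-lysine hydrochloride: 0.337 g/L × 1.34 L = 0.45158 g = 451.580 mg
potassium chloride: 5.01 g/L × 1.34 L = 6.713 g
disodium phosphate: 8.07 g/L × 1.34 L = 10.814 g
sodium acetate: 0.677 g/L × 1.34 L = 0.907 g
tryptone: 5.87 g/L × 1.34 L = 7.866 g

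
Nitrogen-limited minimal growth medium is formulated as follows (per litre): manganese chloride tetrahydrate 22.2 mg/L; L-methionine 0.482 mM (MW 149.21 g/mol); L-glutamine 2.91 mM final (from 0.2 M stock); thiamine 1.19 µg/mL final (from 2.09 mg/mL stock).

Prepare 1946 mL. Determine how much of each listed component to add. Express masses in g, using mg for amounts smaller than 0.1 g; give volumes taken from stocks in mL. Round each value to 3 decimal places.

manganese chloride tetrahydrate 43.201 mg; L-methionine 0.140 g; L-glutamine 28.314 mL; thiamine 1.108 mL

Target volume = 1946 mL = 1.946 L.
manganese chloride tetrahydrate: 22.2 mg/L × 1.946 L = 43.201 mg
L-methionine: 0.482 mmol/L × 149.21 g/mol × 1.946 L ÷ 1000 = 0.140 g
L-glutamine: C1V1 = C2V2 → 2.91 mM × 1946 mL ÷ 200 mM = 28.314 mL
thiamine: dilute stock: 1.19 µg/mL × 1946 mL ÷ 2090 µg/mL = 1.108 mL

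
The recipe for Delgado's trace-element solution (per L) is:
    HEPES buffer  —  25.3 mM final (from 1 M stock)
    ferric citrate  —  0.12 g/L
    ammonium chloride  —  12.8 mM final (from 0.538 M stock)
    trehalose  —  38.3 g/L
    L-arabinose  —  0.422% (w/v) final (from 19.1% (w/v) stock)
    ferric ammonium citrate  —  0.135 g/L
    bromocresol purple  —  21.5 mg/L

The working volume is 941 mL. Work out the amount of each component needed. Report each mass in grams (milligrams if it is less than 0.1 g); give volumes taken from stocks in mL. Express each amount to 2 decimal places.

Working volume: 941 mL = 0.941 L.
HEPES buffer: V = C2·V2/C1 = 25.3 mM × 941 mL ÷ 1000 mM = 23.81 mL
ferric citrate: 0.12 g/L × 0.941 L = 0.11 g
ammonium chloride: V = C2·V2/C1 = 12.8 mM × 941 mL ÷ 538 mM = 22.39 mL
trehalose: 38.3 g/L × 0.941 L = 36.04 g
L-arabinose: C1V1 = C2V2 → 0.422% ÷ 19.1% × 941 mL = 20.79 mL
ferric ammonium citrate: 0.135 g/L × 0.941 L = 0.13 g
bromocresol purple: 21.5 mg/L × 0.941 L = 20.23 mg

HEPES buffer 23.81 mL; ferric citrate 0.11 g; ammonium chloride 22.39 mL; trehalose 36.04 g; L-arabinose 20.79 mL; ferric ammonium citrate 0.13 g; bromocresol purple 20.23 mg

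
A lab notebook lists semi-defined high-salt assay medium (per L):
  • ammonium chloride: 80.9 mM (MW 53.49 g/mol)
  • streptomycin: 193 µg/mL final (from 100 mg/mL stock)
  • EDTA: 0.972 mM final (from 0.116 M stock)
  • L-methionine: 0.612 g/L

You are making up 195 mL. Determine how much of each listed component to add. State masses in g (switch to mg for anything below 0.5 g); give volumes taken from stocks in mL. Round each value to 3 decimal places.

Scale factor relative to 1 L: 0.195.
ammonium chloride: 80.9 mmol/L × 53.49 g/mol × 0.195 L ÷ 1000 = 0.844 g
streptomycin: C1V1 = C2V2 → 193 µg/mL × 195 mL ÷ 100000 µg/mL = 0.376 mL
EDTA: dilute stock: 0.972 mM × 195 mL ÷ 116 mM = 1.634 mL
L-methionine: 0.612 g/L × 0.195 L = 0.11934 g = 119.340 mg

ammonium chloride 0.844 g; streptomycin 0.376 mL; EDTA 1.634 mL; L-methionine 119.340 mg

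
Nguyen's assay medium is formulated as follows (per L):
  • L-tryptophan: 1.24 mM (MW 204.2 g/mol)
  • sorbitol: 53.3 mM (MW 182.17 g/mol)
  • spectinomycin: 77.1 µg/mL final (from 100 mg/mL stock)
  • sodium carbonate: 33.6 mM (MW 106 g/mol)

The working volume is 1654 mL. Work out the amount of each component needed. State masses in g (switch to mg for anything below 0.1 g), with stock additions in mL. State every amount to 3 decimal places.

Working volume: 1654 mL = 1.654 L.
L-tryptophan: 1.24 mmol/L × 204.2 g/mol × 1.654 L ÷ 1000 = 0.419 g
sorbitol: 53.3 mmol/L × 182.17 g/mol × 1.654 L ÷ 1000 = 16.060 g
spectinomycin: C1V1 = C2V2 → 77.1 µg/mL × 1654 mL ÷ 100000 µg/mL = 1.275 mL
sodium carbonate: 33.6 mmol/L × 106 g/mol × 1.654 L ÷ 1000 = 5.891 g

L-tryptophan 0.419 g; sorbitol 16.060 g; spectinomycin 1.275 mL; sodium carbonate 5.891 g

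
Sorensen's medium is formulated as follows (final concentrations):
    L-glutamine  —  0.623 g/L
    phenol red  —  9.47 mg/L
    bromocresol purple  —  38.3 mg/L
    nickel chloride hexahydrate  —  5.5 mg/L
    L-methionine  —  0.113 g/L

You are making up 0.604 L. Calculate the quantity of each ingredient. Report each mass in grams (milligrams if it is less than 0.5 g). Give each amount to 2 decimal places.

Working volume: 0.604 L.
L-glutamine: 0.623 g/L × 0.604 L = 0.376292 g = 376.29 mg
phenol red: 9.47 mg/L × 0.604 L = 5.72 mg
bromocresol purple: 38.3 mg/L × 0.604 L = 23.13 mg
nickel chloride hexahydrate: 5.5 mg/L × 0.604 L = 3.32 mg
L-methionine: 0.113 g/L × 0.604 L = 0.068252 g = 68.25 mg

L-glutamine 376.29 mg; phenol red 5.72 mg; bromocresol purple 23.13 mg; nickel chloride hexahydrate 3.32 mg; L-methionine 68.25 mg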